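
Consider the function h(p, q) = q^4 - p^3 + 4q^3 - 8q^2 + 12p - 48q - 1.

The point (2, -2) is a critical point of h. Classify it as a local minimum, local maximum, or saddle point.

The mixed partial ∂²h/∂p∂q is 0, so the Hessian at any point is diag(h_pp, h_qq) = diag(-6p, 4(3q^2 + 6q - 4)).
At (2, -2): H = diag(-12, -16).
Both eigenvalues are negative, so H is negative definite: a local maximum.

local maximum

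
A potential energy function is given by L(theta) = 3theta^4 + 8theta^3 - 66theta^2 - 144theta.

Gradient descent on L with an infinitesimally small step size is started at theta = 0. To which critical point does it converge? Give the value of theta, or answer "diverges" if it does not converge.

L'(theta) = 12(theta - 3)(theta + 1)(theta + 4), so L'(0) = -144.
Gradient descent moves in the -L' direction, i.e. theta is increasing.
The nearest critical point in that direction is theta = 3, where L'' = 336 > 0 (a local minimum). The iterate converges there.

3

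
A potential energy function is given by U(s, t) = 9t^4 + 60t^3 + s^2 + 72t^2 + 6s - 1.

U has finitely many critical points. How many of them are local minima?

U separates as a function of s plus a function of t, so ∇U=0 decouples.
∂U/∂s = 2(s + 3) = 0 at s ∈ {-3}; ∂U/∂t = 36t(t + 1)(t + 4) = 0 at t ∈ {-4, -1, 0}.
The Hessian is diagonal: diag(U_ss, U_tt). Second derivatives: U_ss(-3)=2; U_tt(-4)=432, U_tt(-1)=-108, U_tt(0)=144.
Local minima occur where both diagonal entries positive: (-3, -4), (-3, 0). Count: 2.

2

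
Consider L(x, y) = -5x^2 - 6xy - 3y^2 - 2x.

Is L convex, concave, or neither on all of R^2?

concave

L is quadratic, so its Hessian is the constant matrix H = [[-10, -6], [-6, -6]].
det(H) = 24, tr(H) = -16.
det(H) > 0 and tr(H) < 0, so H is negative definite everywhere: concave.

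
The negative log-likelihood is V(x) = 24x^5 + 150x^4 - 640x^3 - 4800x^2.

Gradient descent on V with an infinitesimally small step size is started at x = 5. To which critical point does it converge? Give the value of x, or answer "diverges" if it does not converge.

4

V'(x) = 120x(x - 4)(x + 4)(x + 5), so V'(5) = 54000.
Gradient descent moves in the -V' direction, i.e. x is decreasing.
The nearest critical point in that direction is x = 4, where V'' = 34560 > 0 (a local minimum). The iterate converges there.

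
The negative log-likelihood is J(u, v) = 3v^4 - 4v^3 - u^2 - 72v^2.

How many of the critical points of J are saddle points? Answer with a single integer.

J separates as a function of u plus a function of v, so ∇J=0 decouples.
∂J/∂u = -2u = 0 at u ∈ {0}; ∂J/∂v = 12v(v - 4)(v + 3) = 0 at v ∈ {-3, 0, 4}.
The Hessian is diagonal: diag(J_uu, J_vv). Second derivatives: J_uu(0)=-2; J_vv(-3)=252, J_vv(0)=-144, J_vv(4)=336.
Saddle points occur where the two diagonal entries have opposite signs: (0, -3), (0, 4). Count: 2.

2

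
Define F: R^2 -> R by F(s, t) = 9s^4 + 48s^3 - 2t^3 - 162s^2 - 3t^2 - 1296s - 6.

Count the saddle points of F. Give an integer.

F separates as a function of s plus a function of t, so ∇F=0 decouples.
∂F/∂s = 36(s - 3)(s + 3)(s + 4) = 0 at s ∈ {-4, -3, 3}; ∂F/∂t = -6t(t + 1) = 0 at t ∈ {-1, 0}.
The Hessian is diagonal: diag(F_ss, F_tt). Second derivatives: F_ss(-4)=252, F_ss(-3)=-216, F_ss(3)=1512; F_tt(-1)=6, F_tt(0)=-6.
Saddle points occur where the two diagonal entries have opposite signs: (-4, 0), (-3, -1), (3, 0). Count: 3.

3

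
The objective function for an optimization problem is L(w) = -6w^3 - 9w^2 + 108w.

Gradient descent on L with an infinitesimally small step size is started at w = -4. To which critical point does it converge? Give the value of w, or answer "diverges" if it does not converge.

-3

L'(w) = -18(w - 2)(w + 3), so L'(-4) = -108.
Gradient descent moves in the -L' direction, i.e. w is increasing.
The nearest critical point in that direction is w = -3, where L'' = 90 > 0 (a local minimum). The iterate converges there.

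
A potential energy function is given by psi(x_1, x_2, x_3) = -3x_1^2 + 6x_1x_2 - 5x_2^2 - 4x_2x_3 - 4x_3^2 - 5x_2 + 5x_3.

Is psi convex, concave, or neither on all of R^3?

concave

psi is quadratic, so its Hessian is the constant matrix H = [[-6, 6, 0], [6, -10, -4], [0, -4, -8]].
Leading principal minors: -6, 24, -96.
Signs alternate −, +, − ⇒ H ≺ 0 ⇒ concave.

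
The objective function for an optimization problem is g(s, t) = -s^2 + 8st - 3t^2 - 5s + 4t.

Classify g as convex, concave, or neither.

neither

g is quadratic, so its Hessian is the constant matrix H = [[-2, 8], [8, -6]].
det(H) = -52, tr(H) = -8.
det(H) < 0, so H is indefinite: neither convex nor concave.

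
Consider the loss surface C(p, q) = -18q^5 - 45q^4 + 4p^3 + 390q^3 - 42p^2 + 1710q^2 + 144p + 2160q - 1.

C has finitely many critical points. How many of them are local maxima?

2

C separates as a function of p plus a function of q, so ∇C=0 decouples.
∂C/∂p = 12(p - 4)(p - 3) = 0 at p ∈ {3, 4}; ∂C/∂q = -90(q - 4)(q + 1)(q + 2)(q + 3) = 0 at q ∈ {-3, -2, -1, 4}.
The Hessian is diagonal: diag(C_pp, C_qq). Second derivatives: C_pp(3)=-12, C_pp(4)=12; C_qq(-3)=1260, C_qq(-2)=-540, C_qq(-1)=900, C_qq(4)=-18900.
Local maxima occur where both diagonal entries negative: (3, -2), (3, 4). Count: 2.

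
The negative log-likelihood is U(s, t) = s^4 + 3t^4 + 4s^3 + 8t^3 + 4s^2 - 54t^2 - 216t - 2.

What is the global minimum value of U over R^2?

-677

U(s,t) separates as P(s) + Q(t) − 2, so its minimum is min P + min Q − 2.
P'(s) = 4s(s + 1)(s + 2) vanishes at s ∈ {-2, -1, 0}; Q'(t) = 12(t - 3)(t + 2)(t + 3) vanishes at t ∈ {-3, -2, 3}.
Local minima of P (where P''>0): P(-2)=0, P(0)=0. Local minima of Q: Q(-3)=189, Q(3)=-675.
So the global minimum of U is P(-2) + Q(3) − 2 = 0 − 675 − 2 = -677, attained at (-2, 3).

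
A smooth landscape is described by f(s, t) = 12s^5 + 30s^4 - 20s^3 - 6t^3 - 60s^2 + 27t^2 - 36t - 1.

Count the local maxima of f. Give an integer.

f separates as a function of s plus a function of t, so ∇f=0 decouples.
∂f/∂s = 60s(s - 1)(s + 1)(s + 2) = 0 at s ∈ {-2, -1, 0, 1}; ∂f/∂t = -18(t - 2)(t - 1) = 0 at t ∈ {1, 2}.
The Hessian is diagonal: diag(f_ss, f_tt). Second derivatives: f_ss(-2)=-360, f_ss(-1)=120, f_ss(0)=-120, f_ss(1)=360; f_tt(1)=18, f_tt(2)=-18.
Local maxima occur where both diagonal entries negative: (-2, 2), (0, 2). Count: 2.

2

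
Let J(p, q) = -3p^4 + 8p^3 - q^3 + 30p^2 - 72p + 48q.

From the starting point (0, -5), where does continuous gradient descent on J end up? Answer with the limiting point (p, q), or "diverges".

(1, -4)

J is separable, so gradient descent decouples: p follows -∂J/∂p, q follows -∂J/∂q.
∂J/∂p = -12(p - 3)(p - 1)(p + 2); at p=0 this is -72, so p increases.
∂J/∂q = -3(q - 4)(q + 4); at q=-5 this is -27, so q increases.
p converges to its nearest critical value 1 (a local min of the p-part); q converges to -4. The iterate converges to (1, -4).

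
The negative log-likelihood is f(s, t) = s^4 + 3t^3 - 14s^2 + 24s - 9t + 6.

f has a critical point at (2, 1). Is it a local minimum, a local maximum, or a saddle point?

The mixed partial ∂²f/∂s∂t is 0, so the Hessian at any point is diag(f_ss, f_tt) = diag(4(3s^2 - 7), 18t).
At (2, 1): H = diag(20, 18).
Both eigenvalues are positive, so H is positive definite: a local minimum.

local minimum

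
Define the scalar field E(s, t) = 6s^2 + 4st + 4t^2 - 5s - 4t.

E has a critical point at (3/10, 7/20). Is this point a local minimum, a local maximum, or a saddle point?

The Hessian of E is constant: H = [[12, 4], [4, 8]].
det(H) = 12·8 − 4² = 80.
det(H) > 0 and tr(H) = 20 > 0, so H is positive definite and the point is a local minimum.

local minimum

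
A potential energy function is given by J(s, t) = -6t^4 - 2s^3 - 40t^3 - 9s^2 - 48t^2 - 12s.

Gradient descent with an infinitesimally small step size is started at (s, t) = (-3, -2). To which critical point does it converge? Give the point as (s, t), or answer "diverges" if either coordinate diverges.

J is separable, so gradient descent decouples: s follows -∂J/∂s, t follows -∂J/∂t.
∂J/∂s = -6(s + 1)(s + 2); at s=-3 this is -12, so s increases.
∂J/∂t = -24t(t + 1)(t + 4); at t=-2 this is -96, so t increases.
s converges to its nearest critical value -2 (a local min of the s-part); t converges to -1. The iterate converges to (-2, -1).

(-2, -1)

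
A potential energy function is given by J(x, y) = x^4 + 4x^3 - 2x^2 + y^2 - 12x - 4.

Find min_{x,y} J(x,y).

-13

J(x,y) separates as P(x) + Q(y) − 4, so its minimum is min P + min Q − 4.
P'(x) = 4(x - 1)(x + 1)(x + 3) vanishes at x ∈ {-3, -1, 1}; Q'(y) = 2y vanishes at y ∈ {0}.
Local minima of P (where P''>0): P(-3)=-9, P(1)=-9. Local minima of Q: Q(0)=0.
So the global minimum of J is P(-3) + Q(0) − 4 = -9 + 0 − 4 = -13, attained at (-3, 0).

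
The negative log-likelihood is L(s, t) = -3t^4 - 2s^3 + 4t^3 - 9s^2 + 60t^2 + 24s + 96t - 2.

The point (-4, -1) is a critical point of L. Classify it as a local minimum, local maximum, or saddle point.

local minimum

The mixed partial ∂²L/∂s∂t is 0, so the Hessian at any point is diag(L_ss, L_tt) = diag(-6(2s + 3), 12(-3t^2 + 2t + 10)).
At (-4, -1): H = diag(30, 60).
Both eigenvalues are positive, so H is positive definite: a local minimum.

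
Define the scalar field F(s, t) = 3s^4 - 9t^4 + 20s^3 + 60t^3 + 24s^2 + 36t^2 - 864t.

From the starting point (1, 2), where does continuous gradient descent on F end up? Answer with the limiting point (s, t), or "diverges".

(0, 3)

F is separable, so gradient descent decouples: s follows -∂F/∂s, t follows -∂F/∂t.
∂F/∂s = 12s(s + 1)(s + 4); at s=1 this is 120, so s decreases.
∂F/∂t = -36(t - 4)(t - 3)(t + 2); at t=2 this is -288, so t increases.
s converges to its nearest critical value 0 (a local min of the s-part); t converges to 3. The iterate converges to (0, 3).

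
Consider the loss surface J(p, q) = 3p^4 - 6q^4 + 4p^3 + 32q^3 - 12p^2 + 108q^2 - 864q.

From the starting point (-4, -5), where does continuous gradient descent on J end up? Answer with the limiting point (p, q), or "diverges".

J is separable, so gradient descent decouples: p follows -∂J/∂p, q follows -∂J/∂q.
∂J/∂p = 12p(p - 1)(p + 2); at p=-4 this is -480, so p increases.
∂J/∂q = -24(q - 4)(q - 3)(q + 3); at q=-5 this is 3456, so q decreases.
The q-coordinate has no critical point in that direction and runs off to infinity.

diverges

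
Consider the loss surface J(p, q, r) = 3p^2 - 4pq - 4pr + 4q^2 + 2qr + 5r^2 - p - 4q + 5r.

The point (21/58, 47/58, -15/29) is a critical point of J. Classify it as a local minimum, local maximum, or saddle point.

local minimum

The Hessian is constant: H = [[6, -4, -4], [-4, 8, 2], [-4, 2, 10]].
Leading principal minors: Δ₁ = 6, Δ₂ = 32, Δ₃ = 232.
All leading minors are positive, so H is positive definite: a local minimum.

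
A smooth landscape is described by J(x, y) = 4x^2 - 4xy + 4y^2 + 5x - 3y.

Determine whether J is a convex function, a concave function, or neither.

J is quadratic, so its Hessian is the constant matrix H = [[8, -4], [-4, 8]].
det(H) = 48, tr(H) = 16.
det(H) > 0 and tr(H) > 0, so H is positive definite everywhere: convex.

convex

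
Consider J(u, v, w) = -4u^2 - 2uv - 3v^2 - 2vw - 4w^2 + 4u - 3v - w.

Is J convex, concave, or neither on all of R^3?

concave

J is quadratic, so its Hessian is the constant matrix H = [[-8, -2, 0], [-2, -6, -2], [0, -2, -8]].
Leading principal minors: -8, 44, -320.
Signs alternate −, +, − ⇒ H ≺ 0 ⇒ concave.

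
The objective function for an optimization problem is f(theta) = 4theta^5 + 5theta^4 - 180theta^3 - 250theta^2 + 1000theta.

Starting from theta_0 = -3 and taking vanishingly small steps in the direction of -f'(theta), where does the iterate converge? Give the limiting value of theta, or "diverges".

-2

f'(theta) = 20(theta - 5)(theta - 1)(theta + 2)(theta + 5), so f'(-3) = -1280.
Gradient descent moves in the -f' direction, i.e. theta is increasing.
The nearest critical point in that direction is theta = -2, where f'' = 1260 > 0 (a local minimum). The iterate converges there.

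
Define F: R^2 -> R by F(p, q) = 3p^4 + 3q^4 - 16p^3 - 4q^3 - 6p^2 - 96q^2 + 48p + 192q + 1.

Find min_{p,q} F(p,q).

F(p,q) separates as A(p) + B(q) + 1, so its minimum is min A + min B + 1.
A'(p) = 12(p - 4)(p - 1)(p + 1) vanishes at p ∈ {-1, 1, 4}; B'(q) = 12(q - 4)(q - 1)(q + 4) vanishes at q ∈ {-4, 1, 4}.
Local minima of A (where A''>0): A(-1)=-35, A(4)=-160. Local minima of B: B(-4)=-1280, B(4)=-256.
So the global minimum of F is A(4) + B(-4) + 1 = -160 − 1280 + 1 = -1439, attained at (4, -4).

-1439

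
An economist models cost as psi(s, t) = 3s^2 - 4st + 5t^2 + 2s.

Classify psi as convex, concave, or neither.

psi is quadratic, so its Hessian is the constant matrix H = [[6, -4], [-4, 10]].
det(H) = 44, tr(H) = 16.
det(H) > 0 and tr(H) > 0, so H is positive definite everywhere: convex.

convex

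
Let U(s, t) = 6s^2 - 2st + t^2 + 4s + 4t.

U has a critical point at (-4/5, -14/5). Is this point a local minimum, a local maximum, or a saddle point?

The Hessian of U is constant: H = [[12, -2], [-2, 2]].
det(H) = 12·2 − (-2)² = 20.
det(H) > 0 and tr(H) = 14 > 0, so H is positive definite and the point is a local minimum.

local minimum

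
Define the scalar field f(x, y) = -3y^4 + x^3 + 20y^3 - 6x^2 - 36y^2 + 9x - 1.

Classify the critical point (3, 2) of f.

local minimum

The mixed partial ∂²f/∂x∂y is 0, so the Hessian at any point is diag(f_xx, f_yy) = diag(6(x - 2), 12(-3y^2 + 10y - 6)).
At (3, 2): H = diag(6, 24).
Both eigenvalues are positive, so H is positive definite: a local minimum.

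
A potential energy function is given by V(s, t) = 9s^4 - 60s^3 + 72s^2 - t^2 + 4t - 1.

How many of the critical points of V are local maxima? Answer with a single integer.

V separates as a function of s plus a function of t, so ∇V=0 decouples.
∂V/∂s = 36s(s - 4)(s - 1) = 0 at s ∈ {0, 1, 4}; ∂V/∂t = -2(t - 2) = 0 at t ∈ {2}.
The Hessian is diagonal: diag(V_ss, V_tt). Second derivatives: V_ss(0)=144, V_ss(1)=-108, V_ss(4)=432; V_tt(2)=-2.
Local maxima occur where both diagonal entries negative: (1, 2). Count: 1.

1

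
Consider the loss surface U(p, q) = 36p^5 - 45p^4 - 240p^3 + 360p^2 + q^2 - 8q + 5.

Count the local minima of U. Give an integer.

2

U separates as a function of p plus a function of q, so ∇U=0 decouples.
∂U/∂p = 180p(p - 2)(p - 1)(p + 2) = 0 at p ∈ {-2, 0, 1, 2}; ∂U/∂q = 2(q - 4) = 0 at q ∈ {4}.
The Hessian is diagonal: diag(U_pp, U_qq). Second derivatives: U_pp(-2)=-4320, U_pp(0)=720, U_pp(1)=-540, U_pp(2)=1440; U_qq(4)=2.
Local minima occur where both diagonal entries positive: (0, 4), (2, 4). Count: 2.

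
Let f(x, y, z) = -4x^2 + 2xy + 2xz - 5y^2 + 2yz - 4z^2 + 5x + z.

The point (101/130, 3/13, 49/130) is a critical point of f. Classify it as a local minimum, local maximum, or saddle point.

local maximum

The Hessian is constant: H = [[-8, 2, 2], [2, -10, 2], [2, 2, -8]].
Leading principal minors: Δ₁ = -8, Δ₂ = 76, Δ₃ = -520.
The minors alternate sign starting negative (−, +, −), so H is negative definite: a local maximum.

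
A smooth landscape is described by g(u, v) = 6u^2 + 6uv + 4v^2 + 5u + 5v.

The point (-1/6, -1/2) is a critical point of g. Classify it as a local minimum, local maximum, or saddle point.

The Hessian of g is constant: H = [[12, 6], [6, 8]].
det(H) = 12·8 − 6² = 60.
det(H) > 0 and tr(H) = 20 > 0, so H is positive definite and the point is a local minimum.

local minimum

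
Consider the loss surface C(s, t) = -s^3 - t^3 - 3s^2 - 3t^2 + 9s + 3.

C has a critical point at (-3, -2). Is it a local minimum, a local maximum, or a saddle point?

local minimum

The mixed partial ∂²C/∂s∂t is 0, so the Hessian at any point is diag(C_ss, C_tt) = diag(-6(s + 1), -6(t + 1)).
At (-3, -2): H = diag(12, 6).
Both eigenvalues are positive, so H is positive definite: a local minimum.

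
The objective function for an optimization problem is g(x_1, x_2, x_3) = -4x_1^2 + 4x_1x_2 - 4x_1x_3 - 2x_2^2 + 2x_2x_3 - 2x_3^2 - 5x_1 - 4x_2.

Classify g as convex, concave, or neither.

concave

g is quadratic, so its Hessian is the constant matrix H = [[-8, 4, -4], [4, -4, 2], [-4, 2, -4]].
Leading principal minors: -8, 16, -32.
Signs alternate −, +, − ⇒ H ≺ 0 ⇒ concave.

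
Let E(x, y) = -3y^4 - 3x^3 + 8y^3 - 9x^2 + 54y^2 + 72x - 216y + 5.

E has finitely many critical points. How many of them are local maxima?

2

E separates as a function of x plus a function of y, so ∇E=0 decouples.
∂E/∂x = -9(x - 2)(x + 4) = 0 at x ∈ {-4, 2}; ∂E/∂y = -12(y - 3)(y - 2)(y + 3) = 0 at y ∈ {-3, 2, 3}.
The Hessian is diagonal: diag(E_xx, E_yy). Second derivatives: E_xx(-4)=54, E_xx(2)=-54; E_yy(-3)=-360, E_yy(2)=60, E_yy(3)=-72.
Local maxima occur where both diagonal entries negative: (2, -3), (2, 3). Count: 2.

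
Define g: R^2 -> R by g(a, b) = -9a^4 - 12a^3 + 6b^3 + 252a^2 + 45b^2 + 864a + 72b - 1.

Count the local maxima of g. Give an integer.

g separates as a function of a plus a function of b, so ∇g=0 decouples.
∂g/∂a = -36(a - 4)(a + 2)(a + 3) = 0 at a ∈ {-3, -2, 4}; ∂g/∂b = 18(b + 1)(b + 4) = 0 at b ∈ {-4, -1}.
The Hessian is diagonal: diag(g_aa, g_bb). Second derivatives: g_aa(-3)=-252, g_aa(-2)=216, g_aa(4)=-1512; g_bb(-4)=-54, g_bb(-1)=54.
Local maxima occur where both diagonal entries negative: (-3, -4), (4, -4). Count: 2.

2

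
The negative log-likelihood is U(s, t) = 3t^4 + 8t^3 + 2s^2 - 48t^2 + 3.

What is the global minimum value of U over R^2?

U(s,t) separates as P(s) + Q(t) + 3, so its minimum is min P + min Q + 3.
P'(s) = 4s vanishes at s ∈ {0}; Q'(t) = 12t(t - 2)(t + 4) vanishes at t ∈ {-4, 0, 2}.
Local minima of P (where P''>0): P(0)=0. Local minima of Q: Q(-4)=-512, Q(2)=-80.
So the global minimum of U is P(0) + Q(-4) + 3 = 0 − 512 + 3 = -509, attained at (0, -4).

-509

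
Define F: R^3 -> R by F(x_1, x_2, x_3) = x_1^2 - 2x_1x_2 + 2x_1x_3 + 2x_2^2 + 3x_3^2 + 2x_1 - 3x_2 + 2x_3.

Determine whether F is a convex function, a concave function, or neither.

F is quadratic, so its Hessian is the constant matrix H = [[2, -2, 2], [-2, 4, 0], [2, 0, 6]].
Leading principal minors: 2, 4, 8.
All positive ⇒ H ≻ 0 ⇒ convex.

convex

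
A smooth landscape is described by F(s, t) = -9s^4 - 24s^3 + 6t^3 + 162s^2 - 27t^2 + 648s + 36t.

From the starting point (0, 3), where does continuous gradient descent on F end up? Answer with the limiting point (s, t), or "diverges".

(-2, 2)

F is separable, so gradient descent decouples: s follows -∂F/∂s, t follows -∂F/∂t.
∂F/∂s = -36(s - 3)(s + 2)(s + 3); at s=0 this is 648, so s decreases.
∂F/∂t = 18(t - 2)(t - 1); at t=3 this is 36, so t decreases.
s converges to its nearest critical value -2 (a local min of the s-part); t converges to 2. The iterate converges to (-2, 2).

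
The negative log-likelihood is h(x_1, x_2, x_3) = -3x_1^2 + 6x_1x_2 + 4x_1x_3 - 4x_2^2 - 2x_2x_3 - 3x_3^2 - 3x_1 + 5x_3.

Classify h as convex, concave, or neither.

h is quadratic, so its Hessian is the constant matrix H = [[-6, 6, 4], [6, -8, -2], [4, -2, -6]].
Leading principal minors: -6, 12, -16.
Signs alternate −, +, − ⇒ H ≺ 0 ⇒ concave.

concave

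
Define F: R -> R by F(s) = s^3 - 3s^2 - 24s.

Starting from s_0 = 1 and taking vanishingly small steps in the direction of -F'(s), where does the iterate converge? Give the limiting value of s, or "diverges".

4

F'(s) = 3(s - 4)(s + 2), so F'(1) = -27.
Gradient descent moves in the -F' direction, i.e. s is increasing.
The nearest critical point in that direction is s = 4, where F'' = 18 > 0 (a local minimum). The iterate converges there.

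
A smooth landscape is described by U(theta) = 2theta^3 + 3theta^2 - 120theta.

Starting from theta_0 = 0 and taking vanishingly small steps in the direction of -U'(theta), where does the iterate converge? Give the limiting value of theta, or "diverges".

4

U'(theta) = 6(theta - 4)(theta + 5), so U'(0) = -120.
Gradient descent moves in the -U' direction, i.e. theta is increasing.
The nearest critical point in that direction is theta = 4, where U'' = 54 > 0 (a local minimum). The iterate converges there.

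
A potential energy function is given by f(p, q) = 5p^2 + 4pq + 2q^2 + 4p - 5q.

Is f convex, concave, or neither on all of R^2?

f is quadratic, so its Hessian is the constant matrix H = [[10, 4], [4, 4]].
det(H) = 24, tr(H) = 14.
det(H) > 0 and tr(H) > 0, so H is positive definite everywhere: convex.

convex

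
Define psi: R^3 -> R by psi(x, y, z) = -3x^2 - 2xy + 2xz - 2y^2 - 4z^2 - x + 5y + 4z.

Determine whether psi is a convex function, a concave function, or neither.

concave

psi is quadratic, so its Hessian is the constant matrix H = [[-6, -2, 2], [-2, -4, 0], [2, 0, -8]].
Leading principal minors: -6, 20, -144.
Signs alternate −, +, − ⇒ H ≺ 0 ⇒ concave.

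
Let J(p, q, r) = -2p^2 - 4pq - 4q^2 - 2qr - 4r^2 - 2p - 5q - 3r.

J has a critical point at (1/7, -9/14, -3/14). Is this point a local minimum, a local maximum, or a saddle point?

local maximum

The Hessian is constant: H = [[-4, -4, 0], [-4, -8, -2], [0, -2, -8]].
Leading principal minors: Δ₁ = -4, Δ₂ = 16, Δ₃ = -112.
The minors alternate sign starting negative (−, +, −), so H is negative definite: a local maximum.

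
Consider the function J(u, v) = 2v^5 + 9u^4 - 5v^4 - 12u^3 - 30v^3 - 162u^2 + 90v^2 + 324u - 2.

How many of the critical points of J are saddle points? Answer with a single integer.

6

J separates as a function of u plus a function of v, so ∇J=0 decouples.
∂J/∂u = 36(u - 3)(u - 1)(u + 3) = 0 at u ∈ {-3, 1, 3}; ∂J/∂v = 10v(v - 3)(v - 2)(v + 3) = 0 at v ∈ {-3, 0, 2, 3}.
The Hessian is diagonal: diag(J_uu, J_vv). Second derivatives: J_uu(-3)=864, J_uu(1)=-288, J_uu(3)=432; J_vv(-3)=-900, J_vv(0)=180, J_vv(2)=-100, J_vv(3)=180.
Saddle points occur where the two diagonal entries have opposite signs: (-3, -3), (-3, 2), (1, 0), (1, 3), (3, -3), (3, 2). Count: 6.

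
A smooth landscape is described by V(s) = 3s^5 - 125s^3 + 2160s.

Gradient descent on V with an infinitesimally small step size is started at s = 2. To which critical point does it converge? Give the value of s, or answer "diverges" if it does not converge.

V'(s) = 15(s - 4)(s - 3)(s + 3)(s + 4), so V'(2) = 900.
Gradient descent moves in the -V' direction, i.e. s is decreasing.
The nearest critical point in that direction is s = -3, where V'' = 630 > 0 (a local minimum). The iterate converges there.

-3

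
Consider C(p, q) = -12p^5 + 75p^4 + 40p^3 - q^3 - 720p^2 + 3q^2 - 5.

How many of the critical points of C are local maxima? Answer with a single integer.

2

C separates as a function of p plus a function of q, so ∇C=0 decouples.
∂C/∂p = -60p(p - 4)(p - 3)(p + 2) = 0 at p ∈ {-2, 0, 3, 4}; ∂C/∂q = -3q(q - 2) = 0 at q ∈ {0, 2}.
The Hessian is diagonal: diag(C_pp, C_qq). Second derivatives: C_pp(-2)=3600, C_pp(0)=-1440, C_pp(3)=900, C_pp(4)=-1440; C_qq(0)=6, C_qq(2)=-6.
Local maxima occur where both diagonal entries negative: (0, 2), (4, 2). Count: 2.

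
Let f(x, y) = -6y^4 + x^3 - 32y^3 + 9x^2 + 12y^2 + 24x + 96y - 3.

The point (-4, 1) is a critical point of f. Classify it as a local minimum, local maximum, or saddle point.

local maximum

The mixed partial ∂²f/∂x∂y is 0, so the Hessian at any point is diag(f_xx, f_yy) = diag(6(x + 3), 24(-3y^2 - 8y + 1)).
At (-4, 1): H = diag(-6, -240).
Both eigenvalues are negative, so H is negative definite: a local maximum.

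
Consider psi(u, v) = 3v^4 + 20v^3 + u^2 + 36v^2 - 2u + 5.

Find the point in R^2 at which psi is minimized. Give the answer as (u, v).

(1, 0)

psi(u,v) separates as P(u) + Q(v) + 5, so its minimum is min P + min Q + 5.
P'(u) = 2u - 2 vanishes at u ∈ {1}; Q'(v) = 12v(v + 2)(v + 3) vanishes at v ∈ {-3, -2, 0}.
Local minima of P (where P''>0): P(1)=-1. Local minima of Q: Q(-3)=27, Q(0)=0.
So the global minimum of psi is P(1) + Q(0) + 5 = -1 + 0 + 5 = 4, attained at (1, 0).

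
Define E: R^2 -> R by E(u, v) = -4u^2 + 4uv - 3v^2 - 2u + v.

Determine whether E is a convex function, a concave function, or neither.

E is quadratic, so its Hessian is the constant matrix H = [[-8, 4], [4, -6]].
det(H) = 32, tr(H) = -14.
det(H) > 0 and tr(H) < 0, so H is negative definite everywhere: concave.

concave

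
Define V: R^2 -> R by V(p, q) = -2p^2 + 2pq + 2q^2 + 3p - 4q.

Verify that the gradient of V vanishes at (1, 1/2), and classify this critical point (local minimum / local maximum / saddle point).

saddle point

∇V = (-4p + 2q + 3, 2p + 4q - 4); substituting (1, 1/2) gives ∇V = (0, 0), so (1, 1/2) is indeed a critical point.
The Hessian of V is constant: H = [[-4, 2], [2, 4]].
det(H) = (-4)·4 − 2² = -20.
Since det(H) < 0, H is indefinite and the critical point is a saddle point.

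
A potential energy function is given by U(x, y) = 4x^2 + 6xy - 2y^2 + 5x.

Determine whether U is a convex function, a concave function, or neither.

neither

U is quadratic, so its Hessian is the constant matrix H = [[8, 6], [6, -4]].
det(H) = -68, tr(H) = 4.
det(H) < 0, so H is indefinite: neither convex nor concave.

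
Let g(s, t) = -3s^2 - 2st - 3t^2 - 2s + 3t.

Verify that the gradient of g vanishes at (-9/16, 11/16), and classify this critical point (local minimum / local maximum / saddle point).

local maximum

∇g = (-6s - 2t - 2, -2s - 6t + 3); substituting (-9/16, 11/16) gives ∇g = (0, 0), so (-9/16, 11/16) is indeed a critical point.
The Hessian of g is constant: H = [[-6, -2], [-2, -6]].
det(H) = (-6)·(-6) − (-2)² = 32.
det(H) > 0 and tr(H) = -12 < 0, so H is negative definite and the point is a local maximum.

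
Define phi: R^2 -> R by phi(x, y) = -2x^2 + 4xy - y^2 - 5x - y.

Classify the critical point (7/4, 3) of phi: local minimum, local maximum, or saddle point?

The Hessian of phi is constant: H = [[-4, 4], [4, -2]].
det(H) = (-4)·(-2) − 4² = -8.
Since det(H) < 0, H is indefinite and the critical point is a saddle point.

saddle point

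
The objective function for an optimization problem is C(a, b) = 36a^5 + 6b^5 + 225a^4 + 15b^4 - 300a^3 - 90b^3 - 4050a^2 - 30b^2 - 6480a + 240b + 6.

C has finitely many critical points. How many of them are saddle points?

C separates as a function of a plus a function of b, so ∇C=0 decouples.
∂C/∂a = 180(a - 3)(a + 1)(a + 3)(a + 4) = 0 at a ∈ {-4, -3, -1, 3}; ∂C/∂b = 30(b - 2)(b - 1)(b + 1)(b + 4) = 0 at b ∈ {-4, -1, 1, 2}.
The Hessian is diagonal: diag(C_aa, C_bb). Second derivatives: C_aa(-4)=-3780, C_aa(-3)=2160, C_aa(-1)=-4320, C_aa(3)=30240; C_bb(-4)=-2700, C_bb(-1)=540, C_bb(1)=-300, C_bb(2)=540.
Saddle points occur where the two diagonal entries have opposite signs: (-4, -1), (-4, 2), (-3, -4), (-3, 1), (-1, -1), (-1, 2), (3, -4), (3, 1). Count: 8.

8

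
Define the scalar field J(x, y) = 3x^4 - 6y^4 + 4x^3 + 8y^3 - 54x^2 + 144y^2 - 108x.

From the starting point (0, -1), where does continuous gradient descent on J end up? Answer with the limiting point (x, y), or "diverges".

(3, 0)

J is separable, so gradient descent decouples: x follows -∂J/∂x, y follows -∂J/∂y.
∂J/∂x = 12(x - 3)(x + 1)(x + 3); at x=0 this is -108, so x increases.
∂J/∂y = -24y(y - 4)(y + 3); at y=-1 this is -240, so y increases.
x converges to its nearest critical value 3 (a local min of the x-part); y converges to 0. The iterate converges to (3, 0).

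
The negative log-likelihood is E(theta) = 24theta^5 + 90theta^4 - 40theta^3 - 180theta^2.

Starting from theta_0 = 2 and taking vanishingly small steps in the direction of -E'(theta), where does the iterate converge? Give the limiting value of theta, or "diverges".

E'(theta) = 120theta(theta - 1)(theta + 1)(theta + 3), so E'(2) = 3600.
Gradient descent moves in the -E' direction, i.e. theta is decreasing.
The nearest critical point in that direction is theta = 1, where E'' = 960 > 0 (a local minimum). The iterate converges there.

1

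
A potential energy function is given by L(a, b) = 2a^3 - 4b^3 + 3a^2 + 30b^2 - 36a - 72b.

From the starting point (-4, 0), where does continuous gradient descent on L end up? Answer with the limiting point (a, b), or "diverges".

L is separable, so gradient descent decouples: a follows -∂L/∂a, b follows -∂L/∂b.
∂L/∂a = 6(a - 2)(a + 3); at a=-4 this is 36, so a decreases.
∂L/∂b = -12(b - 3)(b - 2); at b=0 this is -72, so b increases.
The a-coordinate has no critical point in that direction and runs off to infinity.

diverges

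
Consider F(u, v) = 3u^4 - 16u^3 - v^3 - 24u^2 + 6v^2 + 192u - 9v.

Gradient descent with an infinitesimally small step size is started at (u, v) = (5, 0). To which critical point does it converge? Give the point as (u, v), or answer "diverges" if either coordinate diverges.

(4, 1)

F is separable, so gradient descent decouples: u follows -∂F/∂u, v follows -∂F/∂v.
∂F/∂u = 12(u - 4)(u - 2)(u + 2); at u=5 this is 252, so u decreases.
∂F/∂v = -3(v - 3)(v - 1); at v=0 this is -9, so v increases.
u converges to its nearest critical value 4 (a local min of the u-part); v converges to 1. The iterate converges to (4, 1).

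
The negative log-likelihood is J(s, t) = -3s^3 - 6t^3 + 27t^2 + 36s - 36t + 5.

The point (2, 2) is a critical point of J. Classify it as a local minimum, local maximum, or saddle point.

local maximum

The mixed partial ∂²J/∂s∂t is 0, so the Hessian at any point is diag(J_ss, J_tt) = diag(-18s, 18(-2t + 3)).
At (2, 2): H = diag(-36, -18).
Both eigenvalues are negative, so H is negative definite: a local maximum.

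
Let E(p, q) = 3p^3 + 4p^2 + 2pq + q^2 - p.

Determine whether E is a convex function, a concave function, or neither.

neither

The term 3p^3 is cubic, so the Hessian is not constant.
∂²E/∂p² = 18p + 8, which takes both signs as p varies (negative for sufficiently negative p). A diagonal entry of the Hessian changing sign means the Hessian is neither positive- nor negative-semidefinite on all of R^2.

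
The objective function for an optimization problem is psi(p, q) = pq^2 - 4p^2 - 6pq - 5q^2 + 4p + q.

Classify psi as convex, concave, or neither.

neither

The term pq^2 is cubic, so the Hessian is not constant.
∂²psi/∂q² = 2p - 10, which takes both signs as p varies (negative for sufficiently negative p). A diagonal entry of the Hessian changing sign means the Hessian is neither positive- nor negative-semidefinite on all of R^2.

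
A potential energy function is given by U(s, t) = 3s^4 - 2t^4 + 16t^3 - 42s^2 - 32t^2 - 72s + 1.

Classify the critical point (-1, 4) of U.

The mixed partial ∂²U/∂s∂t is 0, so the Hessian at any point is diag(U_ss, U_tt) = diag(12(3s^2 - 7), 8(-3t^2 + 12t - 8)).
At (-1, 4): H = diag(-48, -64).
Both eigenvalues are negative, so H is negative definite: a local maximum.

local maximum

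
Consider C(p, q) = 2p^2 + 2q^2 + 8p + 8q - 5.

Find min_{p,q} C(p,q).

-21

C(p,q) separates as A(p) + B(q) − 5, so its minimum is min A + min B − 5.
A'(p) = 4p + 8 vanishes at p ∈ {-2}; B'(q) = 4q + 8 vanishes at q ∈ {-2}.
Local minima of A (where A''>0): A(-2)=-8. Local minima of B: B(-2)=-8.
So the global minimum of C is A(-2) + B(-2) − 5 = -8 − 8 − 5 = -21, attained at (-2, -2).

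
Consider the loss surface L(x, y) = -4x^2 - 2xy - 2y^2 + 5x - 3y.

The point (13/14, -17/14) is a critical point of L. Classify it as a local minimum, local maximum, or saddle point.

local maximum

The Hessian of L is constant: H = [[-8, -2], [-2, -4]].
det(H) = (-8)·(-4) − (-2)² = 28.
det(H) > 0 and tr(H) = -12 < 0, so H is negative definite and the point is a local maximum.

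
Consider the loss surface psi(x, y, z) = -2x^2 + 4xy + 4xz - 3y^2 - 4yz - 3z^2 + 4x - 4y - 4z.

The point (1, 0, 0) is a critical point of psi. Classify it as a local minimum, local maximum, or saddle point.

The Hessian is constant: H = [[-4, 4, 4], [4, -6, -4], [4, -4, -6]].
Leading principal minors: Δ₁ = -4, Δ₂ = 8, Δ₃ = -16.
The minors alternate sign starting negative (−, +, −), so H is negative definite: a local maximum.

local maximum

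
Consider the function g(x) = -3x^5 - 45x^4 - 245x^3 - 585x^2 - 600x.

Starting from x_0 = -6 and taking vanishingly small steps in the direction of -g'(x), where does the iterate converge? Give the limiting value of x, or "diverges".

g'(x) = -15(x + 1)(x + 2)(x + 4)(x + 5), so g'(-6) = -600.
Gradient descent moves in the -g' direction, i.e. x is increasing.
The nearest critical point in that direction is x = -5, where g'' = 180 > 0 (a local minimum). The iterate converges there.

-5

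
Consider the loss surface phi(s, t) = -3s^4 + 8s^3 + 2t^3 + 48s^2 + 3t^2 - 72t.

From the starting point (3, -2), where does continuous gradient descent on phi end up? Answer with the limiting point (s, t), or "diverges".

(0, 3)

phi is separable, so gradient descent decouples: s follows -∂phi/∂s, t follows -∂phi/∂t.
∂phi/∂s = -12s(s - 4)(s + 2); at s=3 this is 180, so s decreases.
∂phi/∂t = 6(t - 3)(t + 4); at t=-2 this is -60, so t increases.
s converges to its nearest critical value 0 (a local min of the s-part); t converges to 3. The iterate converges to (0, 3).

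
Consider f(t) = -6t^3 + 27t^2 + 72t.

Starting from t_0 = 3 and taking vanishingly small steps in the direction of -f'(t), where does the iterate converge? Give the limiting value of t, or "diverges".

f'(t) = -18(t - 4)(t + 1), so f'(3) = 72.
Gradient descent moves in the -f' direction, i.e. t is decreasing.
The nearest critical point in that direction is t = -1, where f'' = 90 > 0 (a local minimum). The iterate converges there.

-1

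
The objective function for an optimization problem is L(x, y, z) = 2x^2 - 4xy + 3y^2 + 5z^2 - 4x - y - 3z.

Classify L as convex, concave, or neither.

L is quadratic, so its Hessian is the constant matrix H = [[4, -4, 0], [-4, 6, 0], [0, 0, 10]].
Leading principal minors: 4, 8, 80.
All positive ⇒ H ≻ 0 ⇒ convex.

convex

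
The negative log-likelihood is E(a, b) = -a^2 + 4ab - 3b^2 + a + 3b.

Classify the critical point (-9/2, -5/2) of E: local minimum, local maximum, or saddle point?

saddle point

The Hessian of E is constant: H = [[-2, 4], [4, -6]].
det(H) = (-2)·(-6) − 4² = -4.
Since det(H) < 0, H is indefinite and the critical point is a saddle point.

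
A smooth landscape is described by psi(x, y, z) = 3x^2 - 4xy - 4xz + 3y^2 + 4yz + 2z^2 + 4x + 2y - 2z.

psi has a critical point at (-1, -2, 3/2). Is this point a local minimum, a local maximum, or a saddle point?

The Hessian is constant: H = [[6, -4, -4], [-4, 6, 4], [-4, 4, 4]].
Leading principal minors: Δ₁ = 6, Δ₂ = 20, Δ₃ = 16.
All leading minors are positive, so H is positive definite: a local minimum.

local minimum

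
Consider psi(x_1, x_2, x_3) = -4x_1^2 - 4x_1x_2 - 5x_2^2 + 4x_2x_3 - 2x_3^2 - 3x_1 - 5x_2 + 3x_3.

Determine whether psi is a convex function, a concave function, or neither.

psi is quadratic, so its Hessian is the constant matrix H = [[-8, -4, 0], [-4, -10, 4], [0, 4, -4]].
Leading principal minors: -8, 64, -128.
Signs alternate −, +, − ⇒ H ≺ 0 ⇒ concave.

concave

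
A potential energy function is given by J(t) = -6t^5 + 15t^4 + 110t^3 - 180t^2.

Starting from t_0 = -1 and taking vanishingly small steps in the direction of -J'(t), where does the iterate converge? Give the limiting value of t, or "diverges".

J'(t) = -30t(t - 4)(t - 1)(t + 3), so J'(-1) = 600.
Gradient descent moves in the -J' direction, i.e. t is decreasing.
The nearest critical point in that direction is t = -3, where J'' = 2520 > 0 (a local minimum). The iterate converges there.

-3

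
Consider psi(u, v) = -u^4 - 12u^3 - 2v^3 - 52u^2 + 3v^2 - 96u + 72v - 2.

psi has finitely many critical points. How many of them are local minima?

psi separates as a function of u plus a function of v, so ∇psi=0 decouples.
∂psi/∂u = -4(u + 2)(u + 3)(u + 4) = 0 at u ∈ {-4, -3, -2}; ∂psi/∂v = -6(v - 4)(v + 3) = 0 at v ∈ {-3, 4}.
The Hessian is diagonal: diag(psi_uu, psi_vv). Second derivatives: psi_uu(-4)=-8, psi_uu(-3)=4, psi_uu(-2)=-8; psi_vv(-3)=42, psi_vv(4)=-42.
Local minima occur where both diagonal entries positive: (-3, -3). Count: 1.

1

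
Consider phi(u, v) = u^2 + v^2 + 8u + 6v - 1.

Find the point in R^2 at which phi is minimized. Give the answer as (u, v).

phi(u,v) separates as P(u) + Q(v) − 1, so its minimum is min P + min Q − 1.
P'(u) = 2u + 8 vanishes at u ∈ {-4}; Q'(v) = 2v + 6 vanishes at v ∈ {-3}.
Local minima of P (where P''>0): P(-4)=-16. Local minima of Q: Q(-3)=-9.
So the global minimum of phi is P(-4) + Q(-3) − 1 = -16 − 9 − 1 = -26, attained at (-4, -3).

(-4, -3)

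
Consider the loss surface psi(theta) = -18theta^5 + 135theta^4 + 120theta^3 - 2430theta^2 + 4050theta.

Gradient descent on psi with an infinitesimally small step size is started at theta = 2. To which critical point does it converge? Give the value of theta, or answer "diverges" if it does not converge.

3

psi'(theta) = -90(theta - 5)(theta - 3)(theta - 1)(theta + 3), so psi'(2) = -1350.
Gradient descent moves in the -psi' direction, i.e. theta is increasing.
The nearest critical point in that direction is theta = 3, where psi'' = 2160 > 0 (a local minimum). The iterate converges there.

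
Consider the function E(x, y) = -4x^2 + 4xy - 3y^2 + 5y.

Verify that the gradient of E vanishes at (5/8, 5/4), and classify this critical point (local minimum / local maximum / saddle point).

local maximum

∇E = (-8x + 4y, 4x - 6y + 5); substituting (5/8, 5/4) gives ∇E = (0, 0), so (5/8, 5/4) is indeed a critical point.
The Hessian of E is constant: H = [[-8, 4], [4, -6]].
det(H) = (-8)·(-6) − 4² = 32.
det(H) > 0 and tr(H) = -14 < 0, so H is negative definite and the point is a local maximum.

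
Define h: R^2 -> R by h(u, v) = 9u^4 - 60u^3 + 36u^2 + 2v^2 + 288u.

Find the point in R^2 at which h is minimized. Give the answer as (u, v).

h(u,v) separates as P(u) + Q(v), so its minimum is min P + min Q.
P'(u) = 36(u - 4)(u - 2)(u + 1) vanishes at u ∈ {-1, 2, 4}; Q'(v) = 4v vanishes at v ∈ {0}.
Local minima of P (where P''>0): P(-1)=-183, P(4)=192. Local minima of Q: Q(0)=0.
So the global minimum of h is P(-1) + Q(0) = -183 + 0 = -183, attained at (-1, 0).

(-1, 0)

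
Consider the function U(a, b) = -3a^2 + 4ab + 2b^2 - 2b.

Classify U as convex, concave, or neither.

neither

U is quadratic, so its Hessian is the constant matrix H = [[-6, 4], [4, 4]].
det(H) = -40, tr(H) = -2.
det(H) < 0, so H is indefinite: neither convex nor concave.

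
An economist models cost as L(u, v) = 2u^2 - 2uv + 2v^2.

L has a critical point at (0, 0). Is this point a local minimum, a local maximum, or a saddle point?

The Hessian of L is constant: H = [[4, -2], [-2, 4]].
det(H) = 4·4 − (-2)² = 12.
det(H) > 0 and tr(H) = 8 > 0, so H is positive definite and the point is a local minimum.

local minimum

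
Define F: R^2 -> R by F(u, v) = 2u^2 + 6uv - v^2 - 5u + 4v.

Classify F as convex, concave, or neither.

F is quadratic, so its Hessian is the constant matrix H = [[4, 6], [6, -2]].
det(H) = -44, tr(H) = 2.
det(H) < 0, so H is indefinite: neither convex nor concave.

neither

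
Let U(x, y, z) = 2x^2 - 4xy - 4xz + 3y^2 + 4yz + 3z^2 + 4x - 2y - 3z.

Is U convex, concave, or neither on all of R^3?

convex

U is quadratic, so its Hessian is the constant matrix H = [[4, -4, -4], [-4, 6, 4], [-4, 4, 6]].
Leading principal minors: 4, 8, 16.
All positive ⇒ H ≻ 0 ⇒ convex.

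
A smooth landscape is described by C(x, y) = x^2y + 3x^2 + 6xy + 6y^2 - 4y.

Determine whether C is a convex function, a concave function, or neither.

The term x^2y is cubic, so the Hessian is not constant.
∂²C/∂x² = 2y + 6, which takes both signs as y varies (negative for sufficiently negative y). A diagonal entry of the Hessian changing sign means the Hessian is neither positive- nor negative-semidefinite on all of R^2.

neither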